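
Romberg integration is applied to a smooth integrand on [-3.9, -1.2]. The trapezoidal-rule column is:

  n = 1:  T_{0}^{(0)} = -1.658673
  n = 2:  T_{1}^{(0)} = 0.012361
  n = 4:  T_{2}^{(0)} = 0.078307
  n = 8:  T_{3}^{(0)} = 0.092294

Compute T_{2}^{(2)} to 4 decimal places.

Richardson extrapolation on the trapezoidal column (denominator 4−1=3):
T_{1}^{(1)} = 0.012361 + (0.012361 − (-1.658673))/3 = 0.569372
T_{2}^{(1)} = 0.078307 + (0.078307 − 0.012361)/3 = 0.100289
T_{2}^{(2)} = 0.100289 + (0.100289 − 0.569372)/15 = 0.069017

0.0690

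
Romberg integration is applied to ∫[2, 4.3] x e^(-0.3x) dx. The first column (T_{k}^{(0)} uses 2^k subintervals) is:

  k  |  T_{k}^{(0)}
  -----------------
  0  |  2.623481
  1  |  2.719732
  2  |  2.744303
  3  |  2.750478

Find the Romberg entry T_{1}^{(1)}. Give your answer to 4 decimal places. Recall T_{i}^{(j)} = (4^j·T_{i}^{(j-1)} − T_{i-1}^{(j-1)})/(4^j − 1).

Richardson extrapolation on the trapezoidal column (denominator 4−1=3):
T_{1}^{(1)} = (4·2.719732 − 2.623481) / 3 = 2.751816
(Column j=1 coincides with Simpson's rule on the same nodes.)

2.7518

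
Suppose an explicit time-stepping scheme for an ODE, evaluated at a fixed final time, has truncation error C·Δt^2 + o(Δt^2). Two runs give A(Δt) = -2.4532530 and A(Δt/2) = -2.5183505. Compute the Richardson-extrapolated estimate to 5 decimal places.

-2.54005

Extrapolated value = (4·A(Δt/2) − A(Δt)) / (4 − 1)
= (4·(-2.5183505) − (-2.4532530)) / 3
= -7.6201490 / 3 = -2.5400497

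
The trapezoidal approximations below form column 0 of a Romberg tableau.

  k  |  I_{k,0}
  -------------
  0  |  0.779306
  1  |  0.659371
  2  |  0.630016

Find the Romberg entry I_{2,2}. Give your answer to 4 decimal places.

0.6203

Richardson extrapolation on the trapezoidal column (denominator 4−1=3):
I_{1,1} = 0.659371 + (0.659371 − 0.779306)/3 = 0.619393
I_{2,1} = (4·0.630016 − 0.659371) / 3 = 0.620231
I_{2,2} = (16·0.620231 − 0.619393) / 15 = 0.620287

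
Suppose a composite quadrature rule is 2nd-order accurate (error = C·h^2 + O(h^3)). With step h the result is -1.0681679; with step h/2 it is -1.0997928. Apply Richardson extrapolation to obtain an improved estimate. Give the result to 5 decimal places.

-1.11033

The leading error scales as h^2; refining by a factor of 2 reduces it by 2^2 = 4.
Extrapolated value = (4·A(h/2) − A(h)) / (4 − 1)
= (4·(-1.0997928) − (-1.0681679)) / 3
= -3.3310033 / 3 = -1.1103344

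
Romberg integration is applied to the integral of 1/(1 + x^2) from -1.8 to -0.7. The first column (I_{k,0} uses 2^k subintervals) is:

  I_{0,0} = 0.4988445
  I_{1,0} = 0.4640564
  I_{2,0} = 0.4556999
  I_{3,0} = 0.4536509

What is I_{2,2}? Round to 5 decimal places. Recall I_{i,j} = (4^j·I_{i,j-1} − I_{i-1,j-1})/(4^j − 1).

0.45294

Richardson extrapolation on the trapezoidal column (denominator 4−1=3):
I_{1,1} = 0.4640564 + (0.4640564 − 0.4988445)/3 = 0.4524604
I_{2,1} = (4·0.4556999 − 0.4640564) / 3 = 0.4529144
I_{2,2} = (16·0.4529144 − 0.4524604) / 15 = 0.4529447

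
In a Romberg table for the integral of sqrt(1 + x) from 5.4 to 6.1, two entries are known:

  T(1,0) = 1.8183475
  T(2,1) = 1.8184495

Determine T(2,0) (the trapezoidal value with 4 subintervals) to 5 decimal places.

1.81842

From T(2,1) = (4·T(2,0) − T(1,0))/3, solve for T(2,0):
4·T(2,0) = 3·1.8184495 + 1.8183475 = 7.2736960
T(2,0) = 1.8184240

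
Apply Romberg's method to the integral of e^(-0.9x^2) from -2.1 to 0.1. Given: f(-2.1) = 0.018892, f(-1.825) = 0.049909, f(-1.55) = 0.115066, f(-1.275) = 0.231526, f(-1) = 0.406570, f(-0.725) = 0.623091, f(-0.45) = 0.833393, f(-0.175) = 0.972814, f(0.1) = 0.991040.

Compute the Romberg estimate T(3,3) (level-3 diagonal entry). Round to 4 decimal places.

1.0293

T(0,0) (trapezoid, 1 panel, h=2.2000): 1.110925
T(1,0) (trapezoid, 2 panels, h=1.1000): 1.002690
T(2,0) (trapezoid, 4 panels, h=0.5500): 1.022997
T(3,0) (trapezoid, 8 panels, h=0.2750): 1.027767
T(1,1) = 1.002690 + (1.002690 − 1.110925)/3 = 0.966612
T(2,1) = 1.022997 + (1.022997 − 1.002690)/3 = 1.029766
T(3,1) = 1.027767 + (1.027767 − 1.022997)/3 = 1.029357
T(2,2) = 1.029766 + (1.029766 − 0.966612)/15 = 1.033976
T(3,2) = 1.029357 + (1.029357 − 1.029766)/15 = 1.029330
T(3,3) = 1.029330 + (1.029330 − 1.033976)/63 = 1.029256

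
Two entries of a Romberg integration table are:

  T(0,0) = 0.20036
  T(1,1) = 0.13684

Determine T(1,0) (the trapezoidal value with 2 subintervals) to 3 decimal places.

From T(1,1) = (4·T(1,0) − T(0,0))/3, solve for T(1,0):
4·T(1,0) = 3·0.13684 + 0.20036 = 0.61088
T(1,0) = 0.15272

0.153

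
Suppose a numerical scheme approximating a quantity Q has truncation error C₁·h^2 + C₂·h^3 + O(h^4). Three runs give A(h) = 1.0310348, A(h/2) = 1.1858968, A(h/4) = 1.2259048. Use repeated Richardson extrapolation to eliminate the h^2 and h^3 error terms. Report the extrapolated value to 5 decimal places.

1.23949

First eliminate the h^2 term (factor 2^2 = 4):
  B₁ = (4·1.1858968 − 1.0310348)/3 = 1.2375175
  B₂ = (4·1.2259048 − 1.1858968)/3 = 1.2392408
Then eliminate the h^3 term (factor 2^3 = 8):
  (8·1.2392408 − 1.2375175)/7 = 1.2394870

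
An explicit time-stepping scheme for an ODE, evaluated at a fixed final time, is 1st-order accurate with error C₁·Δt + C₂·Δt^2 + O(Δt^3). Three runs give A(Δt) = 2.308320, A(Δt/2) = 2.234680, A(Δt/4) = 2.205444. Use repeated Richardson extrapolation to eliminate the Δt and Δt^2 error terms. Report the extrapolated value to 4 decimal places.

First eliminate the Δt term (factor 2^1 = 2):
  B₁ = (2·2.234680 − 2.308320)/1 = 2.161040
  B₂ = (2·2.205444 − 2.234680)/1 = 2.176208
Then eliminate the Δt^2 term (factor 2^2 = 4):
  (4·2.176208 − 2.161040)/3 = 2.181264

2.1813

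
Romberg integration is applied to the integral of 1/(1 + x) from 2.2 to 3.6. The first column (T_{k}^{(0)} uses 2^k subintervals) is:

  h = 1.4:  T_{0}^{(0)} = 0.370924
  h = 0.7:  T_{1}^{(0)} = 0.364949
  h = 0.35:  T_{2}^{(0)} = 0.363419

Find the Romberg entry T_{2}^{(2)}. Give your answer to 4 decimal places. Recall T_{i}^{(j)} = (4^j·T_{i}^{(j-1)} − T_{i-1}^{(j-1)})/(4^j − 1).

0.3629

Richardson extrapolation on the trapezoidal column (denominator 4−1=3):
T_{1}^{(1)} = (4·0.364949 − 0.370924) / 3 = 0.362957
T_{2}^{(1)} = 0.363419 + (0.363419 − 0.364949)/3 = 0.362909
T_{2}^{(2)} = (16·0.362909 − 0.362957) / 15 = 0.362906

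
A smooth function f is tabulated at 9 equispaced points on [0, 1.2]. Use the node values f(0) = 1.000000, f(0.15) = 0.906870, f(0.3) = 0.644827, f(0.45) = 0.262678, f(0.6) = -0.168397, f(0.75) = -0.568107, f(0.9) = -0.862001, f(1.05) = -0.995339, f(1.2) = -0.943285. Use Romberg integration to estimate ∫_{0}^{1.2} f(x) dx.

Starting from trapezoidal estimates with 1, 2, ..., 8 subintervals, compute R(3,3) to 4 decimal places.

-0.1145

R(0,0) (trapezoid, 1 panel, h=1.2000): 0.034029
R(1,0) (trapezoid, 2 panels, h=0.6000): -0.084024
R(2,0) (trapezoid, 4 panels, h=0.3000): -0.107164
R(3,0) (trapezoid, 8 panels, h=0.1500): -0.112667
R(1,1) = -0.084024 + (-0.084024 − 0.034029)/3 = -0.123375
R(2,1) = -0.107164 + (-0.107164 − (-0.084024))/3 = -0.114877
R(3,1) = -0.112667 + (-0.112667 − (-0.107164))/3 = -0.114501
R(2,2) = -0.114877 + (-0.114877 − (-0.123375))/15 = -0.114310
R(3,2) = -0.114501 + (-0.114501 − (-0.114877))/15 = -0.114476
R(3,3) = -0.114476 + (-0.114476 − (-0.114310))/63 = -0.114479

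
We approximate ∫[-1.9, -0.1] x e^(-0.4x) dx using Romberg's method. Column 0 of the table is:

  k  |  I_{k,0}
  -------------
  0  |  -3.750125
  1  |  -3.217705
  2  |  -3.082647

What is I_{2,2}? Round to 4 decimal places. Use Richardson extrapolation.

Richardson extrapolation on the trapezoidal column (denominator 4−1=3):
I_{1,1} = (4·(-3.217705) − (-3.750125)) / 3 = -3.040232
I_{2,1} = (4·(-3.082647) − (-3.217705)) / 3 = -3.037628
I_{2,2} = (16·(-3.037628) − (-3.040232)) / 15 = -3.037454

-3.0375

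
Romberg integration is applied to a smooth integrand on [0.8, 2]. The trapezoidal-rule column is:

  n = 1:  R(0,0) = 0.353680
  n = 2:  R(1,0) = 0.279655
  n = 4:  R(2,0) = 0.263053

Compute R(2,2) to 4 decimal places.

Richardson extrapolation on the trapezoidal column (denominator 4−1=3):
R(1,1) = (4·0.279655 − 0.353680) / 3 = 0.254980
R(2,1) = 0.263053 + (0.263053 − 0.279655)/3 = 0.257519
R(2,2) = 0.257519 + (0.257519 − 0.254980)/15 = 0.257688

0.2577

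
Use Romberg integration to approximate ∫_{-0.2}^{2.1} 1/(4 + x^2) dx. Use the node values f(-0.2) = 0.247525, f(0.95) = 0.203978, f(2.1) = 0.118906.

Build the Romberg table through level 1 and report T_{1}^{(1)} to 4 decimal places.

0.4532

T_{0}^{(0)} (trapezoid, 1 panel, h=2.3000): 0.421396
T_{1}^{(0)} (trapezoid, 2 panels, h=1.1500): 0.445273
T_{1}^{(1)} = 0.445273 + (0.445273 − 0.421396)/3 = 0.453232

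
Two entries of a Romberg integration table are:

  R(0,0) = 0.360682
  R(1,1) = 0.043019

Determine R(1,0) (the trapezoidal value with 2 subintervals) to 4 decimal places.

0.1224

From R(1,1) = (4·R(1,0) − R(0,0))/3, solve for R(1,0):
4·R(1,0) = 3·0.043019 + 0.360682 = 0.489739
R(1,0) = 0.122435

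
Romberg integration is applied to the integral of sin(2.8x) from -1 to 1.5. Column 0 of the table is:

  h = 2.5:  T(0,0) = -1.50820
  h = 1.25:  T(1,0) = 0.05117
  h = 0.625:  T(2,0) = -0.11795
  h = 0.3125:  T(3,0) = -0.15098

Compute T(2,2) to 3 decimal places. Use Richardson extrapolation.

-0.224

Richardson extrapolation on the trapezoidal column (denominator 4−1=3):
T(1,1) = (4·0.05117 − (-1.50820)) / 3 = 0.57096
T(2,1) = -0.11795 + (-0.11795 − 0.05117)/3 = -0.17432
T(2,2) = -0.17432 + (-0.17432 − 0.57096)/15 = -0.22401
(Column j=1 coincides with Simpson's rule on the same nodes.)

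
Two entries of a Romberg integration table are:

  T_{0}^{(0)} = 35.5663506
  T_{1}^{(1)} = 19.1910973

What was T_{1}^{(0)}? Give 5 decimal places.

23.28491

From T_{1}^{(1)} = (4·T_{1}^{(0)} − T_{0}^{(0)})/3, solve for T_{1}^{(0)}:
4·T_{1}^{(0)} = 3·19.1910973 + 35.5663506 = 93.1396425
T_{1}^{(0)} = 23.2849106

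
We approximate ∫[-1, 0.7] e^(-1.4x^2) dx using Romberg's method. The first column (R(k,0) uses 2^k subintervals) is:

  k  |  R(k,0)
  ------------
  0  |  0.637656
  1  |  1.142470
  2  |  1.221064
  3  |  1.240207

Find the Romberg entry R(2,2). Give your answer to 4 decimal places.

1.2430

Richardson extrapolation on the trapezoidal column (denominator 4−1=3):
R(1,1) = (4·1.142470 − 0.637656) / 3 = 1.310741
R(2,1) = 1.221064 + (1.221064 − 1.142470)/3 = 1.247262
R(2,2) = (16·1.247262 − 1.310741) / 15 = 1.243030
(Column j=1 coincides with Simpson's rule on the same nodes.)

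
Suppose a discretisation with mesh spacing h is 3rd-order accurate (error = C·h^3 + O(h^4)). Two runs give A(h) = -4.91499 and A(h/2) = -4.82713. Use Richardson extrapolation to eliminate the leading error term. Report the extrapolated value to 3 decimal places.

Extrapolated value = (8·A(h/2) − A(h)) / (8 − 1)
= (8·(-4.82713) − (-4.91499)) / 7
= -33.70205 / 7 = -4.81458

-4.815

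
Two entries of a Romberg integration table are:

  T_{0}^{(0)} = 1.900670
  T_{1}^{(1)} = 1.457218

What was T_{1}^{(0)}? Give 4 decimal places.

From T_{1}^{(1)} = (4·T_{1}^{(0)} − T_{0}^{(0)})/3, solve for T_{1}^{(0)}:
4·T_{1}^{(0)} = 3·1.457218 + 1.900670 = 6.272324
T_{1}^{(0)} = 1.568081

1.5681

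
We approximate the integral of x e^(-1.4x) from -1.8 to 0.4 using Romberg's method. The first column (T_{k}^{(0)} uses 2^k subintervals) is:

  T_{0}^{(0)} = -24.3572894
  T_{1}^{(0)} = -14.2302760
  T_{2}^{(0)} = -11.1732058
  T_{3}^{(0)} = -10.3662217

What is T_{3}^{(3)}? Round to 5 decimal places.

Richardson extrapolation on the trapezoidal column (denominator 4−1=3):
T_{1}^{(1)} = (4·(-14.2302760) − (-24.3572894)) / 3 = -10.8546049
T_{2}^{(1)} = (4·(-11.1732058) − (-14.2302760)) / 3 = -10.1541824
T_{3}^{(1)} = -10.3662217 + (-10.3662217 − (-11.1732058))/3 = -10.0972270
T_{2}^{(2)} = -10.1541824 + (-10.1541824 − (-10.8546049))/15 = -10.1074876
T_{3}^{(2)} = (16·(-10.0972270) − (-10.1541824)) / 15 = -10.0934300
T_{3}^{(3)} = (64·(-10.0934300) − (-10.1074876)) / 63 = -10.0932069
(Column j=1 coincides with Simpson's rule on the same nodes.)

-10.09321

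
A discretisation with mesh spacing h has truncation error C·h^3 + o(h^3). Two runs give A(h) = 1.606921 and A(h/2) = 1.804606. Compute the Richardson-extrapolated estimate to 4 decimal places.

Extrapolated value = (8·A(h/2) − A(h)) / (8 − 1)
= (8·1.804606 − 1.606921) / 7
= 12.829927 / 7 = 1.832847

1.8328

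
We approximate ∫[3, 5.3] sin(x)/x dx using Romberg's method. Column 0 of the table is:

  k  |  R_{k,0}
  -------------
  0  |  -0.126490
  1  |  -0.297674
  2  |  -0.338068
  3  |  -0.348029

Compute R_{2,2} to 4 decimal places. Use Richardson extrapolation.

Richardson extrapolation on the trapezoidal column (denominator 4−1=3):
R_{1,1} = (4·(-0.297674) − (-0.126490)) / 3 = -0.354735
R_{2,1} = -0.338068 + (-0.338068 − (-0.297674))/3 = -0.351533
R_{2,2} = (16·(-0.351533) − (-0.354735)) / 15 = -0.351320

-0.3513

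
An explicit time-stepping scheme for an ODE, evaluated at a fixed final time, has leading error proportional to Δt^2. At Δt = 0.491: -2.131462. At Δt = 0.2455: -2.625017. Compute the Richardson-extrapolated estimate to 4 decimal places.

-2.7895

The leading error scales as Δt^2; refining by a factor of 2 reduces it by 2^2 = 4.
Extrapolated value = (4·A(Δt/2) − A(Δt)) / (4 − 1)
= (4·(-2.625017) − (-2.131462)) / 3
= -8.368606 / 3 = -2.789535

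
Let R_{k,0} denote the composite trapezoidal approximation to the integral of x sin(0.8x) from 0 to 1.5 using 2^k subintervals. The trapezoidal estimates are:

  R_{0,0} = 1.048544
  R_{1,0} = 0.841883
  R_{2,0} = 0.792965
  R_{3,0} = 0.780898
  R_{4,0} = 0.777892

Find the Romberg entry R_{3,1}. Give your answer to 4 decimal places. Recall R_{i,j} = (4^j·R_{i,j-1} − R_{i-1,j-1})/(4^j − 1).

0.7769

Richardson extrapolation on the trapezoidal column (denominator 4−1=3):
R_{3,1} = 0.780898 + (0.780898 − 0.792965)/3 = 0.776876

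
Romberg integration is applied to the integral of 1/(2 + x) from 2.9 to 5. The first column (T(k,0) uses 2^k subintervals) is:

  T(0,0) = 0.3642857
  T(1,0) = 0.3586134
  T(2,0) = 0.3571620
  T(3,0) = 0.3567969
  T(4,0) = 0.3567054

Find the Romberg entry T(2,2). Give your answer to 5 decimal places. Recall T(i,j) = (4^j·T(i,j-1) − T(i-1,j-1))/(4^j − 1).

0.35668

T(1,1) = 0.3586134 + (0.3586134 − 0.3642857)/3 = 0.3567226
T(2,1) = 0.3571620 + (0.3571620 − 0.3586134)/3 = 0.3566782
T(2,2) = 0.3566782 + (0.3566782 − 0.3567226)/15 = 0.3566752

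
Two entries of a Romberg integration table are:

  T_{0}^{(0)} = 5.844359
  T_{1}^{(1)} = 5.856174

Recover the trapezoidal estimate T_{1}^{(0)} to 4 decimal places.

5.8532

From T_{1}^{(1)} = (4·T_{1}^{(0)} − T_{0}^{(0)})/3, solve for T_{1}^{(0)}:
4·T_{1}^{(0)} = 3·5.856174 + 5.844359 = 23.412881
T_{1}^{(0)} = 5.853220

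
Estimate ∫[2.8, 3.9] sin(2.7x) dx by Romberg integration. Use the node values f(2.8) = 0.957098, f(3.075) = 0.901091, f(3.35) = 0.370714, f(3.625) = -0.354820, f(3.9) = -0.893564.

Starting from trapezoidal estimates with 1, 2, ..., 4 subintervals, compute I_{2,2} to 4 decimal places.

0.2735

I_{0,0} (trapezoid, 1 panel, h=1.1000): 0.034944
I_{1,0} (trapezoid, 2 panels, h=0.5500): 0.221365
I_{2,0} (trapezoid, 4 panels, h=0.2750): 0.260907
I_{1,1} = 0.221365 + (0.221365 − 0.034944)/3 = 0.283505
I_{2,1} = 0.260907 + (0.260907 − 0.221365)/3 = 0.274088
I_{2,2} = 0.274088 + (0.274088 − 0.283505)/15 = 0.273460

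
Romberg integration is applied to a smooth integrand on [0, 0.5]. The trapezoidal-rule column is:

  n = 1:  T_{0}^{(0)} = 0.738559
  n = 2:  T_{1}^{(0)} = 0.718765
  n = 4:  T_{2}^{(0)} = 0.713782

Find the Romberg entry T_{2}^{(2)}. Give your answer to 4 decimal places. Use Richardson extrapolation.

Richardson extrapolation on the trapezoidal column (denominator 4−1=3):
T_{1}^{(1)} = 0.718765 + (0.718765 − 0.738559)/3 = 0.712167
T_{2}^{(1)} = 0.713782 + (0.713782 − 0.718765)/3 = 0.712121
T_{2}^{(2)} = (16·0.712121 − 0.712167) / 15 = 0.712118

0.7121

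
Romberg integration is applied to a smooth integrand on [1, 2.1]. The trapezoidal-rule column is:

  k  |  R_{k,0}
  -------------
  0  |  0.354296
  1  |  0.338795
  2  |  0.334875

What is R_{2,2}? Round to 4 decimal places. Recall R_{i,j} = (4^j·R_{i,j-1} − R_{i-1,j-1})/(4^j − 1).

Richardson extrapolation on the trapezoidal column (denominator 4−1=3):
R_{1,1} = 0.338795 + (0.338795 − 0.354296)/3 = 0.333628
R_{2,1} = 0.334875 + (0.334875 − 0.338795)/3 = 0.333568
R_{2,2} = 0.333568 + (0.333568 − 0.333628)/15 = 0.333564

0.3336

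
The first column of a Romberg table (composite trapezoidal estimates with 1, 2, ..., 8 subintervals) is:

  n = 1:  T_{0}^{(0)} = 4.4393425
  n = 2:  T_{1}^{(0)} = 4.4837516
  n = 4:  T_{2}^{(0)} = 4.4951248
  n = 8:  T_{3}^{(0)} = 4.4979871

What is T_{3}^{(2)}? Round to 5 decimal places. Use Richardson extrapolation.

4.49894

T_{2}^{(1)} = 4.4951248 + (4.4951248 − 4.4837516)/3 = 4.4989159
T_{3}^{(1)} = 4.4979871 + (4.4979871 − 4.4951248)/3 = 4.4989412
T_{3}^{(2)} = (16·4.4989412 − 4.4989159) / 15 = 4.4989429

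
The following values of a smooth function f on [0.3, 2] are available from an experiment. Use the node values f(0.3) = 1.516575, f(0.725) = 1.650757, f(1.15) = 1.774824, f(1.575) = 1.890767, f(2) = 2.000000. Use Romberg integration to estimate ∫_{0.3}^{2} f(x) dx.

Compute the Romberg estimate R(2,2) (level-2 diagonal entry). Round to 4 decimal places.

R(0,0) (trapezoid, 1 panel, h=1.7000): 2.989089
R(1,0) (trapezoid, 2 panels, h=0.8500): 3.003145
R(2,0) (trapezoid, 4 panels, h=0.4250): 3.006720
R(1,1) = 3.003145 + (3.003145 − 2.989089)/3 = 3.007830
R(2,1) = 3.006720 + (3.006720 − 3.003145)/3 = 3.007912
R(2,2) = 3.007912 + (3.007912 − 3.007830)/15 = 3.007917

3.0079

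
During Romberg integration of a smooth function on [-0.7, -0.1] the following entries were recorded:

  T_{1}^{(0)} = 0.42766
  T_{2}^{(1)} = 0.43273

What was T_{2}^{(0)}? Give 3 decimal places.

From T_{2}^{(1)} = (4·T_{2}^{(0)} − T_{1}^{(0)})/3, solve for T_{2}^{(0)}:
4·T_{2}^{(0)} = 3·0.43273 + 0.42766 = 1.72585
T_{2}^{(0)} = 0.43146

0.431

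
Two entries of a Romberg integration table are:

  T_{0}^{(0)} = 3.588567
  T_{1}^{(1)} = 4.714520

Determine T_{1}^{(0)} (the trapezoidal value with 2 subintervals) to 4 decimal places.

4.4330

From T_{1}^{(1)} = (4·T_{1}^{(0)} − T_{0}^{(0)})/3, solve for T_{1}^{(0)}:
4·T_{1}^{(0)} = 3·4.714520 + 3.588567 = 17.732127
T_{1}^{(0)} = 4.433032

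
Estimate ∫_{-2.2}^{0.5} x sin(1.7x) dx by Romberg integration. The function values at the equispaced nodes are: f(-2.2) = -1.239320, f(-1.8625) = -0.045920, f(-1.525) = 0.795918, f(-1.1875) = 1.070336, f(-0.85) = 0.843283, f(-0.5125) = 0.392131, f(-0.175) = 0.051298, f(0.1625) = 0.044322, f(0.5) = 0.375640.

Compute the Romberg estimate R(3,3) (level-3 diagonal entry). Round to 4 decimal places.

R(0,0) (trapezoid, 1 panel, h=2.7000): -1.165968
R(1,0) (trapezoid, 2 panels, h=1.3500): 0.555448
R(2,0) (trapezoid, 4 panels, h=0.6750): 0.849595
R(3,0) (trapezoid, 8 panels, h=0.3375): 0.917841
R(1,1) = 0.555448 + (0.555448 − (-1.165968))/3 = 1.129253
R(2,1) = 0.849595 + (0.849595 − 0.555448)/3 = 0.947644
R(3,1) = 0.917841 + (0.917841 − 0.849595)/3 = 0.940590
R(2,2) = 0.947644 + (0.947644 − 1.129253)/15 = 0.935537
R(3,2) = 0.940590 + (0.940590 − 0.947644)/15 = 0.940120
R(3,3) = 0.940120 + (0.940120 − 0.935537)/63 = 0.940193

0.9402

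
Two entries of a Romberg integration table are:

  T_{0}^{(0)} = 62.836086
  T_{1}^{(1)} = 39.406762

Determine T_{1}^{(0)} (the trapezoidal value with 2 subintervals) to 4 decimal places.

From T_{1}^{(1)} = (4·T_{1}^{(0)} − T_{0}^{(0)})/3, solve for T_{1}^{(0)}:
4·T_{1}^{(0)} = 3·39.406762 + 62.836086 = 181.056372
T_{1}^{(0)} = 45.264093

45.2641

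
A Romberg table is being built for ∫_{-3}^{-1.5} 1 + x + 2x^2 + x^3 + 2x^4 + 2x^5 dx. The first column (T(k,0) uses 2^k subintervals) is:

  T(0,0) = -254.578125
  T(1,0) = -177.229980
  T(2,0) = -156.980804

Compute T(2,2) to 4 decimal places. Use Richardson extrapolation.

-150.1500

Richardson extrapolation on the trapezoidal column (denominator 4−1=3):
T(1,1) = (4·(-177.229980) − (-254.578125)) / 3 = -151.447265
T(2,1) = -156.980804 + (-156.980804 − (-177.229980))/3 = -150.231079
T(2,2) = -150.231079 + (-150.231079 − (-151.447265))/15 = -150.150000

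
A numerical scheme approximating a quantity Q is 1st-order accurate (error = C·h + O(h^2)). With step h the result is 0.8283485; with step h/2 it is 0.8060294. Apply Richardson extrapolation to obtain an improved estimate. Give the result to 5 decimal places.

The leading error scales as h; refining by a factor of 2 reduces it by 2^1 = 2.
Extrapolated value = (2·A(h/2) − A(h)) / (2 − 1)
= (2·0.8060294 − 0.8283485) / 1
= 0.7837103 / 1 = 0.7837103

0.78371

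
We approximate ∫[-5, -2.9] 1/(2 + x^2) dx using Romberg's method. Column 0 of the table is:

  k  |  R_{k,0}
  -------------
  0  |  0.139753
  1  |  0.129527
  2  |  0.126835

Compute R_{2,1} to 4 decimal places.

R_{2,1} = (4·0.126835 − 0.129527) / 3 = 0.125938

0.1259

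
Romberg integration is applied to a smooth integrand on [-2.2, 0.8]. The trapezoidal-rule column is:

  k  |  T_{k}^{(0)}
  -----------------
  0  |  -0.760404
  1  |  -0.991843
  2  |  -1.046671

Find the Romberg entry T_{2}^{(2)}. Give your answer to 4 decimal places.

-1.0647

Richardson extrapolation on the trapezoidal column (denominator 4−1=3):
T_{1}^{(1)} = -0.991843 + (-0.991843 − (-0.760404))/3 = -1.068989
T_{2}^{(1)} = -1.046671 + (-1.046671 − (-0.991843))/3 = -1.064947
T_{2}^{(2)} = (16·(-1.064947) − (-1.068989)) / 15 = -1.064678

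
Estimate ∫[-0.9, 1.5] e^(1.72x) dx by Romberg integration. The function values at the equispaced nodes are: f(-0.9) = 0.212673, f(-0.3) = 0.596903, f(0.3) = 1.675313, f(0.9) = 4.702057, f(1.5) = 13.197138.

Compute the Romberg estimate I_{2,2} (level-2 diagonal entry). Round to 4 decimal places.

I_{0,0} (trapezoid, 1 panel, h=2.4000): 16.091773
I_{1,0} (trapezoid, 2 panels, h=1.2000): 10.056262
I_{2,0} (trapezoid, 4 panels, h=0.6000): 8.207507
I_{1,1} = 10.056262 + (10.056262 − 16.091773)/3 = 8.044425
I_{2,1} = 8.207507 + (8.207507 − 10.056262)/3 = 7.591255
I_{2,2} = 7.591255 + (7.591255 − 8.044425)/15 = 7.561044

7.5610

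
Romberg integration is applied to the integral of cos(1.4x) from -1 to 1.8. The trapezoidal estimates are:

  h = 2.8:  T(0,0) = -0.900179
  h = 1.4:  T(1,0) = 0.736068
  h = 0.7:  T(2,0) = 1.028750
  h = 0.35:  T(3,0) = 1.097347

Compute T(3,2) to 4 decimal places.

1.1198

Richardson extrapolation on the trapezoidal column (denominator 4−1=3):
T(2,1) = 1.028750 + (1.028750 − 0.736068)/3 = 1.126311
T(3,1) = (4·1.097347 − 1.028750) / 3 = 1.120213
T(3,2) = 1.120213 + (1.120213 − 1.126311)/15 = 1.119806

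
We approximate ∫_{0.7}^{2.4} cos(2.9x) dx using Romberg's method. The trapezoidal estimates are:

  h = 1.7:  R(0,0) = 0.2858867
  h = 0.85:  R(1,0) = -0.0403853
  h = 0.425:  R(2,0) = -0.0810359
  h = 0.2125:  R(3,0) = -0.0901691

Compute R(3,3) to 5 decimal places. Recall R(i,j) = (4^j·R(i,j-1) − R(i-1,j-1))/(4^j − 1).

Richardson extrapolation on the trapezoidal column (denominator 4−1=3):
R(1,1) = -0.0403853 + (-0.0403853 − 0.2858867)/3 = -0.1491426
R(2,1) = (4·(-0.0810359) − (-0.0403853)) / 3 = -0.0945861
R(3,1) = -0.0901691 + (-0.0901691 − (-0.0810359))/3 = -0.0932135
R(2,2) = (16·(-0.0945861) − (-0.1491426)) / 15 = -0.0909490
R(3,2) = (16·(-0.0932135) − (-0.0945861)) / 15 = -0.0931220
R(3,3) = -0.0931220 + (-0.0931220 − (-0.0909490))/63 = -0.0931565
(Column j=1 coincides with Simpson's rule on the same nodes.)

-0.09316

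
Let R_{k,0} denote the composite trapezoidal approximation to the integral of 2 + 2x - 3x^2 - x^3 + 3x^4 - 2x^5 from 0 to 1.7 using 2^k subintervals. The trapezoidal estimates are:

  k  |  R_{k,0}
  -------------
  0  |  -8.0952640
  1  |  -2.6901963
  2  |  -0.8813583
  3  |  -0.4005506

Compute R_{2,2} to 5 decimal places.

-0.23774

Richardson extrapolation on the trapezoidal column (denominator 4−1=3):
R_{1,1} = (4·(-2.6901963) − (-8.0952640)) / 3 = -0.8885071
R_{2,1} = (4·(-0.8813583) − (-2.6901963)) / 3 = -0.2784123
R_{2,2} = -0.2784123 + (-0.2784123 − (-0.8885071))/15 = -0.2377393
(Column j=1 coincides with Simpson's rule on the same nodes.)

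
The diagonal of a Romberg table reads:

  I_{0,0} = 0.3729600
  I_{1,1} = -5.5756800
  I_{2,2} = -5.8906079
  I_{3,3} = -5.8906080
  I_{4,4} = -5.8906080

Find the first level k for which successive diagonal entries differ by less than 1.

|I_{1,1} − I_{0,0}| = 5.9486400 ≥ 1
|I_{2,2} − I_{1,1}| = 0.3149279 < 1

k = 2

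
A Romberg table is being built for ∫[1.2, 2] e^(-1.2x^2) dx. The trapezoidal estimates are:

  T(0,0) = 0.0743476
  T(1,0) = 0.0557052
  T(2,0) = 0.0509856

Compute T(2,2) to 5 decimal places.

0.04941

T(1,1) = (4·0.0557052 − 0.0743476) / 3 = 0.0494911
T(2,1) = (4·0.0509856 − 0.0557052) / 3 = 0.0494124
T(2,2) = 0.0494124 + (0.0494124 − 0.0494911)/15 = 0.0494072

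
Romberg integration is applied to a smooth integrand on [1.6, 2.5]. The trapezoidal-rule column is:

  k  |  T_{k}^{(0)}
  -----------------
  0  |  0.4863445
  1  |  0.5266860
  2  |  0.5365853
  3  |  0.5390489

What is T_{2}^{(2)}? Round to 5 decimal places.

Richardson extrapolation on the trapezoidal column (denominator 4−1=3):
T_{1}^{(1)} = (4·0.5266860 − 0.4863445) / 3 = 0.5401332
T_{2}^{(1)} = 0.5365853 + (0.5365853 − 0.5266860)/3 = 0.5398851
T_{2}^{(2)} = 0.5398851 + (0.5398851 − 0.5401332)/15 = 0.5398686

0.53987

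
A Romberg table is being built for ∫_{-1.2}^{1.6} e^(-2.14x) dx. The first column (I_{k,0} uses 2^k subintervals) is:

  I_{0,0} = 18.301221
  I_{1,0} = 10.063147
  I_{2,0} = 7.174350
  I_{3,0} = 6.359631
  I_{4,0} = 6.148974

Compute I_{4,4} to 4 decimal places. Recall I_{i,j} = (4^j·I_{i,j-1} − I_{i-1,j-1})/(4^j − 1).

6.0781

Richardson extrapolation on the trapezoidal column (denominator 4−1=3):
I_{1,1} = (4·10.063147 − 18.301221) / 3 = 7.317122
I_{2,1} = (4·7.174350 − 10.063147) / 3 = 6.211418
I_{3,1} = (4·6.359631 − 7.174350) / 3 = 6.088058
I_{4,1} = 6.148974 + (6.148974 − 6.359631)/3 = 6.078755
I_{2,2} = 6.211418 + (6.211418 − 7.317122)/15 = 6.137704
I_{3,2} = (16·6.088058 − 6.211418) / 15 = 6.079834
I_{4,2} = (16·6.078755 − 6.088058) / 15 = 6.078135
I_{3,3} = (64·6.079834 − 6.137704) / 63 = 6.078915
I_{4,3} = 6.078135 + (6.078135 − 6.079834)/63 = 6.078108
I_{4,4} = 6.078108 + (6.078108 − 6.078915)/255 = 6.078105
(Column j=1 coincides with Simpson's rule on the same nodes.)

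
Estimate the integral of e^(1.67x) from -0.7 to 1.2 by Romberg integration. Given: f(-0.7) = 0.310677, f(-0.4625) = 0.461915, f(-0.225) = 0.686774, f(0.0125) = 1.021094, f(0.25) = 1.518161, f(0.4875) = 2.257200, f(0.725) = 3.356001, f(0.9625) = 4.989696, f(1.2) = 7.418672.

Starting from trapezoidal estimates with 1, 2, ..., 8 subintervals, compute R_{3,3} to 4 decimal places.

R_{0,0} (trapezoid, 1 panel, h=1.9000): 7.342882
R_{1,0} (trapezoid, 2 panels, h=0.9500): 5.113694
R_{2,0} (trapezoid, 4 panels, h=0.4750): 4.477165
R_{3,0} (trapezoid, 8 panels, h=0.2375): 4.311935
R_{1,1} = 5.113694 + (5.113694 − 7.342882)/3 = 4.370631
R_{2,1} = 4.477165 + (4.477165 − 5.113694)/3 = 4.264989
R_{3,1} = 4.311935 + (4.311935 − 4.477165)/3 = 4.256858
R_{2,2} = 4.264989 + (4.264989 − 4.370631)/15 = 4.257946
R_{3,2} = 4.256858 + (4.256858 − 4.264989)/15 = 4.256316
R_{3,3} = 4.256316 + (4.256316 − 4.257946)/63 = 4.256290

4.2563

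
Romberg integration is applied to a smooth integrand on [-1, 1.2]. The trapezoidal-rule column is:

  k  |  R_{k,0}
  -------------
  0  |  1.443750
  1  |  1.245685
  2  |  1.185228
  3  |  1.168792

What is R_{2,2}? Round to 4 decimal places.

R_{1,1} = (4·1.245685 − 1.443750) / 3 = 1.179663
R_{2,1} = (4·1.185228 − 1.245685) / 3 = 1.165076
R_{2,2} = 1.165076 + (1.165076 − 1.179663)/15 = 1.164104

1.1641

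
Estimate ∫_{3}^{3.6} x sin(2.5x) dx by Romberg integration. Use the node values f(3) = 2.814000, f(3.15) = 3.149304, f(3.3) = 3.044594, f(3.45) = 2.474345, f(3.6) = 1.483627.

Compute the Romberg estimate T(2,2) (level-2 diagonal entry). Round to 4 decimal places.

1.6438

T(0,0) (trapezoid, 1 panel, h=0.6000): 1.289288
T(1,0) (trapezoid, 2 panels, h=0.3000): 1.558022
T(2,0) (trapezoid, 4 panels, h=0.1500): 1.622558
T(1,1) = 1.558022 + (1.558022 − 1.289288)/3 = 1.647600
T(2,1) = 1.622558 + (1.622558 − 1.558022)/3 = 1.644070
T(2,2) = 1.644070 + (1.644070 − 1.647600)/15 = 1.643835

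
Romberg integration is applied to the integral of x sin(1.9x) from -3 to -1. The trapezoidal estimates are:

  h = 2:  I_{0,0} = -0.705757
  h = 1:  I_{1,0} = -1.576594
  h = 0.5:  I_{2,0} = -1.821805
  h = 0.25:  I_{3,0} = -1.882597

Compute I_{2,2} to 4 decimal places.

I_{1,1} = -1.576594 + (-1.576594 − (-0.705757))/3 = -1.866873
I_{2,1} = -1.821805 + (-1.821805 − (-1.576594))/3 = -1.903542
I_{2,2} = -1.903542 + (-1.903542 − (-1.866873))/15 = -1.905987

-1.9060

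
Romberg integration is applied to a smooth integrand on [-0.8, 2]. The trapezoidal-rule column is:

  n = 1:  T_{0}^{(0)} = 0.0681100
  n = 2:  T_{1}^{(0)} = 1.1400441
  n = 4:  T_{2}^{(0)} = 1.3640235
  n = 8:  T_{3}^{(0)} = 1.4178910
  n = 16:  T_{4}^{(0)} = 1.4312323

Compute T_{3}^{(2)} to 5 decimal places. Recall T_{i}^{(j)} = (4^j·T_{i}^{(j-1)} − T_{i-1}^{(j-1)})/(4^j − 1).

1.43566

T_{2}^{(1)} = 1.3640235 + (1.3640235 − 1.1400441)/3 = 1.4386833
T_{3}^{(1)} = 1.4178910 + (1.4178910 − 1.3640235)/3 = 1.4358468
T_{3}^{(2)} = (16·1.4358468 − 1.4386833) / 15 = 1.4356577
(Column j=1 coincides with Simpson's rule on the same nodes.)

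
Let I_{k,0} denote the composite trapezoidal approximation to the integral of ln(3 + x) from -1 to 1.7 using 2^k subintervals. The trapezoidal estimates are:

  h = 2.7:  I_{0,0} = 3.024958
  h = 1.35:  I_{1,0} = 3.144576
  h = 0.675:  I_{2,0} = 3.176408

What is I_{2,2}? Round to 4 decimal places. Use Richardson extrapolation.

I_{1,1} = 3.144576 + (3.144576 − 3.024958)/3 = 3.184449
I_{2,1} = 3.176408 + (3.176408 − 3.144576)/3 = 3.187019
I_{2,2} = (16·3.187019 − 3.184449) / 15 = 3.187190

3.1872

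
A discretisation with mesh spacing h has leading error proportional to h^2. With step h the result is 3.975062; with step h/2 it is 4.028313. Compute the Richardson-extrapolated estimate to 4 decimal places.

4.0461

Extrapolated value = (4·A(h/2) − A(h)) / (4 − 1)
= (4·4.028313 − 3.975062) / 3
= 12.138190 / 3 = 4.046063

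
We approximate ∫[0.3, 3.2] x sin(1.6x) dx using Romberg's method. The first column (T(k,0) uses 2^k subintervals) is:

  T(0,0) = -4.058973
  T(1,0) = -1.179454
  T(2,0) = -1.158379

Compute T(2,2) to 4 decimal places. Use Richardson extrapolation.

Richardson extrapolation on the trapezoidal column (denominator 4−1=3):
T(1,1) = -1.179454 + (-1.179454 − (-4.058973))/3 = -0.219614
T(2,1) = (4·(-1.158379) − (-1.179454)) / 3 = -1.151354
T(2,2) = -1.151354 + (-1.151354 − (-0.219614))/15 = -1.213470
(Column j=1 coincides with Simpson's rule on the same nodes.)

-1.2135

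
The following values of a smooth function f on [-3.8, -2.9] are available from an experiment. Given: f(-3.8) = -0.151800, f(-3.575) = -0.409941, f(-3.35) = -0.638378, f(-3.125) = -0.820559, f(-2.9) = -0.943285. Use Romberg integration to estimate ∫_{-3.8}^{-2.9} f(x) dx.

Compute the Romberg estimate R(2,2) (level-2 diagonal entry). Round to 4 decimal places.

R(0,0) (trapezoid, 1 panel, h=0.9000): -0.492788
R(1,0) (trapezoid, 2 panels, h=0.4500): -0.533664
R(2,0) (trapezoid, 4 panels, h=0.2250): -0.543695
R(1,1) = -0.533664 + (-0.533664 − (-0.492788))/3 = -0.547289
R(2,1) = -0.543695 + (-0.543695 − (-0.533664))/3 = -0.547039
R(2,2) = -0.547039 + (-0.547039 − (-0.547289))/15 = -0.547022

-0.5470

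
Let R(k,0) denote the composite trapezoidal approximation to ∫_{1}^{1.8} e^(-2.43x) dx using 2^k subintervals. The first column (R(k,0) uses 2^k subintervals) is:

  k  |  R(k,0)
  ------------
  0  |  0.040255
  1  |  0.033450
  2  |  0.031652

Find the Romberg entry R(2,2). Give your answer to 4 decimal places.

Richardson extrapolation on the trapezoidal column (denominator 4−1=3):
R(1,1) = 0.033450 + (0.033450 − 0.040255)/3 = 0.031182
R(2,1) = (4·0.031652 − 0.033450) / 3 = 0.031053
R(2,2) = (16·0.031053 − 0.031182) / 15 = 0.031044

0.0310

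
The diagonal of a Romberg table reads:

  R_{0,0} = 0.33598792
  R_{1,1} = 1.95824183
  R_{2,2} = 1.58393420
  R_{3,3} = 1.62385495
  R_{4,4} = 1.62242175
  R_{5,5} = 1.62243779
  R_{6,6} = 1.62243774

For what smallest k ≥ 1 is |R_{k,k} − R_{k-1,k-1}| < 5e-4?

k = 5

|R_{1,1} − R_{0,0}| = 1.62225391 ≥ 5e-4
|R_{2,2} − R_{1,1}| = 0.37430763 ≥ 5e-4
|R_{3,3} − R_{2,2}| = 0.03992075 ≥ 5e-4
|R_{4,4} − R_{3,3}| = 0.00143320 ≥ 5e-4
|R_{5,5} − R_{4,4}| = 0.00001604 < 5e-4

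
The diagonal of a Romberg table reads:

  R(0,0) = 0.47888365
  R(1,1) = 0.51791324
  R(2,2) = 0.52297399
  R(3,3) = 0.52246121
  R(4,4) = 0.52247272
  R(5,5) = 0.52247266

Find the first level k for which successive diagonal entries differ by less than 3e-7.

|R(1,1) − R(0,0)| = 0.03902959 ≥ 3e-7
|R(2,2) − R(1,1)| = 0.00506075 ≥ 3e-7
|R(3,3) − R(2,2)| = 0.00051278 ≥ 3e-7
|R(4,4) − R(3,3)| = 0.00001151 ≥ 3e-7
|R(5,5) − R(4,4)| = 0.00000006 < 3e-7

k = 5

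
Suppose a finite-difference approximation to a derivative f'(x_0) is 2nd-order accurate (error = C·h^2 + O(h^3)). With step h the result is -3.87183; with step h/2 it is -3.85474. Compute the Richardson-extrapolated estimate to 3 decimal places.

The leading error scales as h^2; refining by a factor of 2 reduces it by 2^2 = 4.
Extrapolated value = (4·A(h/2) − A(h)) / (4 − 1)
= (4·(-3.85474) − (-3.87183)) / 3
= -11.54713 / 3 = -3.84904

-3.849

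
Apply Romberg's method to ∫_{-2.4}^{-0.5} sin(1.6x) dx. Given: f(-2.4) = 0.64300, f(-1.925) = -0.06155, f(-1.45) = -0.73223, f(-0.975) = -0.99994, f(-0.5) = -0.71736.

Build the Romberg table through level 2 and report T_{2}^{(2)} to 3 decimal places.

-0.914

T_{0}^{(0)} (trapezoid, 1 panel, h=1.9000): -0.07064
T_{1}^{(0)} (trapezoid, 2 panels, h=0.9500): -0.73094
T_{2}^{(0)} (trapezoid, 4 panels, h=0.4750): -0.86968
T_{1}^{(1)} = -0.73094 + (-0.73094 − (-0.07064))/3 = -0.95104
T_{2}^{(1)} = -0.86968 + (-0.86968 − (-0.73094))/3 = -0.91593
T_{2}^{(2)} = -0.91593 + (-0.91593 − (-0.95104))/15 = -0.91359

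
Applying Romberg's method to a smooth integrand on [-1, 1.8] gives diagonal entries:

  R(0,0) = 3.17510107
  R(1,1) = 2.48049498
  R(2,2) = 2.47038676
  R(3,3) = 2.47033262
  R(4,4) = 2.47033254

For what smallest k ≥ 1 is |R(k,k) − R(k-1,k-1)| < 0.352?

k = 2

|R(1,1) − R(0,0)| = 0.69460609 ≥ 0.352
|R(2,2) − R(1,1)| = 0.01010822 < 0.352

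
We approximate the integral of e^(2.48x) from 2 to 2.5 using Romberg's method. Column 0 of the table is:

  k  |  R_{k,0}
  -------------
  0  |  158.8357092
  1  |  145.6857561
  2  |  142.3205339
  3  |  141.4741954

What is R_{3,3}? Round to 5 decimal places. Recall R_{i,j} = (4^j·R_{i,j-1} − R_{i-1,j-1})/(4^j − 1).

141.19163

R_{1,1} = (4·145.6857561 − 158.8357092) / 3 = 141.3024384
R_{2,1} = (4·142.3205339 − 145.6857561) / 3 = 141.1987932
R_{3,1} = 141.4741954 + (141.4741954 − 142.3205339)/3 = 141.1920826
R_{2,2} = 141.1987932 + (141.1987932 − 141.3024384)/15 = 141.1918835
R_{3,2} = (16·141.1920826 − 141.1987932) / 15 = 141.1916352
R_{3,3} = (64·141.1916352 − 141.1918835) / 63 = 141.1916313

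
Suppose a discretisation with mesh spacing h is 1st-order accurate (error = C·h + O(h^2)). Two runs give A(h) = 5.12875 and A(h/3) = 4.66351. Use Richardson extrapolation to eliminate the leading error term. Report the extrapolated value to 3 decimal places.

The leading error scales as h; refining by a factor of 3 reduces it by 3^1 = 3.
Extrapolated value = (3·A(h/3) − A(h)) / (3 − 1)
= (3·4.66351 − 5.12875) / 2
= 8.86178 / 2 = 4.43089

4.431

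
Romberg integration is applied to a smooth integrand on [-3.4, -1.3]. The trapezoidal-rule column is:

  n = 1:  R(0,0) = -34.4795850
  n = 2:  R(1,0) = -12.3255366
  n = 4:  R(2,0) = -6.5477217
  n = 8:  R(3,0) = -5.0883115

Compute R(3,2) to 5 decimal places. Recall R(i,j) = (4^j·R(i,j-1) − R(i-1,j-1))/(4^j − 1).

R(2,1) = (4·(-6.5477217) − (-12.3255366)) / 3 = -4.6217834
R(3,1) = (4·(-5.0883115) − (-6.5477217)) / 3 = -4.6018414
R(3,2) = -4.6018414 + (-4.6018414 − (-4.6217834))/15 = -4.6005119

-4.60051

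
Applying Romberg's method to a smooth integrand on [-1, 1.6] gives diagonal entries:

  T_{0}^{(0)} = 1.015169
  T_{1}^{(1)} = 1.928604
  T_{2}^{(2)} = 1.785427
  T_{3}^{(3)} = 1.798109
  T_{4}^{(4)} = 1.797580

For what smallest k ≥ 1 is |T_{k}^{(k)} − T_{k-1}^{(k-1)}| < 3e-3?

|T_{1}^{(1)} − T_{0}^{(0)}| = 0.913435 ≥ 3e-3
|T_{2}^{(2)} − T_{1}^{(1)}| = 0.143177 ≥ 3e-3
|T_{3}^{(3)} − T_{2}^{(2)}| = 0.012682 ≥ 3e-3
|T_{4}^{(4)} − T_{3}^{(3)}| = 0.000529 < 3e-3

k = 4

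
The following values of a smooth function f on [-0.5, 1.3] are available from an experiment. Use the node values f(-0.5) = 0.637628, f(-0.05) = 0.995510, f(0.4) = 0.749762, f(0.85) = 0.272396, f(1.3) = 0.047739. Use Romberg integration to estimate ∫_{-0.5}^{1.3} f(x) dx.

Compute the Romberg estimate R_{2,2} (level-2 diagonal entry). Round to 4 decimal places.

1.0874

R_{0,0} (trapezoid, 1 panel, h=1.8000): 0.616830
R_{1,0} (trapezoid, 2 panels, h=0.9000): 0.983201
R_{2,0} (trapezoid, 4 panels, h=0.4500): 1.062158
R_{1,1} = 0.983201 + (0.983201 − 0.616830)/3 = 1.105325
R_{2,1} = 1.062158 + (1.062158 − 0.983201)/3 = 1.088477
R_{2,2} = 1.088477 + (1.088477 − 1.105325)/15 = 1.087354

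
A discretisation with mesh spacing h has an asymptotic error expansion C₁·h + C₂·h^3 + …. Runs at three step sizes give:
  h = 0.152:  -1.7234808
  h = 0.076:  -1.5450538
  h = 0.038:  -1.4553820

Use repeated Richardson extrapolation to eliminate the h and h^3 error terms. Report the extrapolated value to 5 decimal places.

First eliminate the h term (factor 2^1 = 2):
  B₁ = (2·(-1.5450538) − (-1.7234808))/1 = -1.3666268
  B₂ = (2·(-1.4553820) − (-1.5450538))/1 = -1.3657102
Then eliminate the h^3 term (factor 2^3 = 8):
  (8·(-1.3657102) − (-1.3666268))/7 = -1.3655793

-1.36558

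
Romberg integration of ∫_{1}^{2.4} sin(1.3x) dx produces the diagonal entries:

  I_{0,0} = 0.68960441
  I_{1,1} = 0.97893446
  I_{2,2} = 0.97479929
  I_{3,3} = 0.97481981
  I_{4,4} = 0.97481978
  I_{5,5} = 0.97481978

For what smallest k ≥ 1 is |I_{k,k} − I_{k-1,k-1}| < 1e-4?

|I_{1,1} − I_{0,0}| = 0.28933005 ≥ 1e-4
|I_{2,2} − I_{1,1}| = 0.00413517 ≥ 1e-4
|I_{3,3} − I_{2,2}| = 0.00002052 < 1e-4

k = 3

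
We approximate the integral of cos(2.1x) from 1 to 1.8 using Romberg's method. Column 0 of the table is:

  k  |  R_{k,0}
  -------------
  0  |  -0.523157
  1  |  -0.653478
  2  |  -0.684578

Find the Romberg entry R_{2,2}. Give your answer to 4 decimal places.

-0.6948

R_{1,1} = (4·(-0.653478) − (-0.523157)) / 3 = -0.696918
R_{2,1} = -0.684578 + (-0.684578 − (-0.653478))/3 = -0.694945
R_{2,2} = (16·(-0.694945) − (-0.696918)) / 15 = -0.694813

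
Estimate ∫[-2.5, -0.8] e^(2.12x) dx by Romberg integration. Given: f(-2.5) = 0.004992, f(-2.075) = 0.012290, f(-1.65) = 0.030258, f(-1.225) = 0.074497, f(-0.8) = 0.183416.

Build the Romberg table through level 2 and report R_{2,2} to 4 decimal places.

R_{0,0} (trapezoid, 1 panel, h=1.7000): 0.160147
R_{1,0} (trapezoid, 2 panels, h=0.8500): 0.105793
R_{2,0} (trapezoid, 4 panels, h=0.4250): 0.089781
R_{1,1} = 0.105793 + (0.105793 − 0.160147)/3 = 0.087675
R_{2,1} = 0.089781 + (0.089781 − 0.105793)/3 = 0.084444
R_{2,2} = 0.084444 + (0.084444 − 0.087675)/15 = 0.084229

0.0842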